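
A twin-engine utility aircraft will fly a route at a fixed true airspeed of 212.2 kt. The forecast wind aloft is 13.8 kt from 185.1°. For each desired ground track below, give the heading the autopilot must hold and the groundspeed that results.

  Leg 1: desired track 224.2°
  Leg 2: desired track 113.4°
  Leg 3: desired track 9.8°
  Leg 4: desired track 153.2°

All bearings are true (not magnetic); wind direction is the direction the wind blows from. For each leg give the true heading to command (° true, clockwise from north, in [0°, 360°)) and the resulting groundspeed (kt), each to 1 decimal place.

Leg 1: desired track 224.2°; wind correction -2.4° → command heading 221.8°, groundspeed 201.3 kt
Leg 2: desired track 113.4°; wind correction +3.5° → command heading 116.9°, groundspeed 207.5 kt
Leg 3: desired track 9.8°; wind correction +0.3° → command heading 10.1°, groundspeed 226.0 kt
Leg 4: desired track 153.2°; wind correction +2.0° → command heading 155.2°, groundspeed 200.4 kt

Leg 1: heading=221.8°, groundspeed=201.3 kt
Leg 2: heading=116.9°, groundspeed=207.5 kt
Leg 3: heading=10.1°, groundspeed=226.0 kt
Leg 4: heading=155.2°, groundspeed=200.4 kt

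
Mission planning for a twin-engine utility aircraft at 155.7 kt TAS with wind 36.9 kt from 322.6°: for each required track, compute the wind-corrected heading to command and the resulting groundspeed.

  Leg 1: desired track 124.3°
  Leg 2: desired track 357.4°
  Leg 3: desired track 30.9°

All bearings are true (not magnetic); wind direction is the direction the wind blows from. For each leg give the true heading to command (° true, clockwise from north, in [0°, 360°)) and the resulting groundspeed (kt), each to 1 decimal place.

Leg 1: heading=120.0°, groundspeed=190.3 kt
Leg 2: heading=349.6°, groundspeed=124.0 kt
Leg 3: heading=18.2°, groundspeed=138.2 kt

Leg 1: desired track 124.3°; wind correction -4.3° → command heading 120.0°, groundspeed 190.3 kt
Leg 2: desired track 357.4°; wind correction -7.8° → command heading 349.6°, groundspeed 124.0 kt
Leg 3: desired track 30.9°; wind correction -12.7° → command heading 18.2°, groundspeed 138.2 kt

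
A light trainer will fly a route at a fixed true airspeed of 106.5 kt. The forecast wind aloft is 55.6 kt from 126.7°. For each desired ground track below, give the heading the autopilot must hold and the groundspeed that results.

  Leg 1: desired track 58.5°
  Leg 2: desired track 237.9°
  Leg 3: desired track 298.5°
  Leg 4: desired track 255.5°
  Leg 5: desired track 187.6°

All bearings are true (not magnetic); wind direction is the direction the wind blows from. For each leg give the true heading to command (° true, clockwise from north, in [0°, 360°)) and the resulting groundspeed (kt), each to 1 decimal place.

Leg 1: desired track 58.5°; wind correction +29.0° → command heading 87.5°, groundspeed 72.5 kt
Leg 2: desired track 237.9°; wind correction -29.1° → command heading 208.8°, groundspeed 113.1 kt
Leg 3: desired track 298.5°; wind correction -4.3° → command heading 294.2°, groundspeed 161.2 kt
Leg 4: desired track 255.5°; wind correction -24.0° → command heading 231.5°, groundspeed 132.1 kt
Leg 5: desired track 187.6°; wind correction -27.1° → command heading 160.5°, groundspeed 67.7 kt

Leg 1: heading=87.5°, groundspeed=72.5 kt
Leg 2: heading=208.8°, groundspeed=113.1 kt
Leg 3: heading=294.2°, groundspeed=161.2 kt
Leg 4: heading=231.5°, groundspeed=132.1 kt
Leg 5: heading=160.5°, groundspeed=67.7 kt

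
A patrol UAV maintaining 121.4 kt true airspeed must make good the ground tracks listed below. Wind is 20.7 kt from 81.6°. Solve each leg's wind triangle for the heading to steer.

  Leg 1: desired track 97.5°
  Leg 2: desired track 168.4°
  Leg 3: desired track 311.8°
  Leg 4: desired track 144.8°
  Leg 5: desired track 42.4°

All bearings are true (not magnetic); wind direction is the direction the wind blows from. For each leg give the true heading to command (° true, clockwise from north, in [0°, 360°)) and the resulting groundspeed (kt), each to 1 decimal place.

Leg 1: desired track 97.5°; wind correction -2.7° → command heading 94.8°, groundspeed 101.4 kt
Leg 2: desired track 168.4°; wind correction -9.8° → command heading 158.6°, groundspeed 118.5 kt
Leg 3: desired track 311.8°; wind correction +7.5° → command heading 319.3°, groundspeed 133.6 kt
Leg 4: desired track 144.8°; wind correction -8.8° → command heading 136.0°, groundspeed 110.7 kt
Leg 5: desired track 42.4°; wind correction +6.2° → command heading 48.6°, groundspeed 104.7 kt

Leg 1: heading=94.8°, groundspeed=101.4 kt
Leg 2: heading=158.6°, groundspeed=118.5 kt
Leg 3: heading=319.3°, groundspeed=133.6 kt
Leg 4: heading=136.0°, groundspeed=110.7 kt
Leg 5: heading=48.6°, groundspeed=104.7 kt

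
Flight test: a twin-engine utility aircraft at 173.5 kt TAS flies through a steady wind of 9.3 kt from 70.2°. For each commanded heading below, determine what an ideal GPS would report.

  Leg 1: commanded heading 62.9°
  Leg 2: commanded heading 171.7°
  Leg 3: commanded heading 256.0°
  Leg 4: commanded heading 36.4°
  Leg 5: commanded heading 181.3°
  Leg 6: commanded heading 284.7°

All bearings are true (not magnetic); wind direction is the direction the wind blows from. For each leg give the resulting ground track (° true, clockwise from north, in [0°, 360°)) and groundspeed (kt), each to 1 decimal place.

Leg 1: track=62.5°, groundspeed=164.3 kt
Leg 2: track=174.7°, groundspeed=175.6 kt
Leg 3: track=255.7°, groundspeed=182.8 kt
Leg 4: track=34.6°, groundspeed=165.9 kt
Leg 5: track=184.1°, groundspeed=177.1 kt
Leg 6: track=283.0°, groundspeed=181.2 kt

Leg 1: heading 62.9°; drift -0.4° → track 62.5°, groundspeed 164.3 kt
Leg 2: heading 171.7°; drift +3.0° → track 174.7°, groundspeed 175.6 kt
Leg 3: heading 256.0°; drift -0.3° → track 255.7°, groundspeed 182.8 kt
Leg 4: heading 36.4°; drift -1.8° → track 34.6°, groundspeed 165.9 kt
Leg 5: heading 181.3°; drift +2.8° → track 184.1°, groundspeed 177.1 kt
Leg 6: heading 284.7°; drift -1.7° → track 283.0°, groundspeed 181.2 kt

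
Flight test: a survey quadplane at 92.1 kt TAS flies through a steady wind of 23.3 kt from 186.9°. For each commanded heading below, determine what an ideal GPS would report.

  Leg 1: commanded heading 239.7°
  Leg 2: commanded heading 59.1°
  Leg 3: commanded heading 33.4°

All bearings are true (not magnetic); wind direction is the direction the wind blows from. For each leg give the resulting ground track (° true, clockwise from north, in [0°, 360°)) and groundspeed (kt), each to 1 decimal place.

Leg 1: heading 239.7°; drift +13.4° → track 253.1°, groundspeed 80.2 kt
Leg 2: heading 59.1°; drift -9.8° → track 49.3°, groundspeed 108.0 kt
Leg 3: heading 33.4°; drift -5.3° → track 28.1°, groundspeed 113.4 kt

Leg 1: track=253.1°, groundspeed=80.2 kt
Leg 2: track=49.3°, groundspeed=108.0 kt
Leg 3: track=28.1°, groundspeed=113.4 kt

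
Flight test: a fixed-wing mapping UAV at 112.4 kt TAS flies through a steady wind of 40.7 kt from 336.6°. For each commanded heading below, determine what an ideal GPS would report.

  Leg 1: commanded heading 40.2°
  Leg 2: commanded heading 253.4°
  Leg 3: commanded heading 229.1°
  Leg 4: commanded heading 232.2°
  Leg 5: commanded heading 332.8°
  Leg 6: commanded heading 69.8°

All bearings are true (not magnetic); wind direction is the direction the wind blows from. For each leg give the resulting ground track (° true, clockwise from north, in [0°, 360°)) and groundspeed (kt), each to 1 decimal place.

Leg 1: track=61.3°, groundspeed=101.1 kt
Leg 2: track=232.8°, groundspeed=114.9 kt
Leg 3: track=211.8°, groundspeed=130.5 kt
Leg 4: track=214.4°, groundspeed=128.7 kt
Leg 5: track=330.6°, groundspeed=71.8 kt
Leg 6: track=89.3°, groundspeed=121.7 kt

Leg 1: heading 40.2°; drift +21.1° → track 61.3°, groundspeed 101.1 kt
Leg 2: heading 253.4°; drift -20.6° → track 232.8°, groundspeed 114.9 kt
Leg 3: heading 229.1°; drift -17.3° → track 211.8°, groundspeed 130.5 kt
Leg 4: heading 232.2°; drift -17.8° → track 214.4°, groundspeed 128.7 kt
Leg 5: heading 332.8°; drift -2.2° → track 330.6°, groundspeed 71.8 kt
Leg 6: heading 69.8°; drift +19.5° → track 89.3°, groundspeed 121.7 kt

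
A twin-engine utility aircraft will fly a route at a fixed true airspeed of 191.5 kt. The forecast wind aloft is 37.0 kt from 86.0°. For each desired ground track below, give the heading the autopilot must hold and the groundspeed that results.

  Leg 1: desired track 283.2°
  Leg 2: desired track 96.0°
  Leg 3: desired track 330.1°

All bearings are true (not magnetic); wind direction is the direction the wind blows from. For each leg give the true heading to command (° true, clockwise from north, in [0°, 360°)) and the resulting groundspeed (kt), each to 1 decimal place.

Leg 1: desired track 283.2°; wind correction +3.3° → command heading 286.5°, groundspeed 226.5 kt
Leg 2: desired track 96.0°; wind correction -1.9° → command heading 94.1°, groundspeed 155.0 kt
Leg 3: desired track 330.1°; wind correction +10.0° → command heading 340.1°, groundspeed 204.7 kt

Leg 1: heading=286.5°, groundspeed=226.5 kt
Leg 2: heading=94.1°, groundspeed=155.0 kt
Leg 3: heading=340.1°, groundspeed=204.7 kt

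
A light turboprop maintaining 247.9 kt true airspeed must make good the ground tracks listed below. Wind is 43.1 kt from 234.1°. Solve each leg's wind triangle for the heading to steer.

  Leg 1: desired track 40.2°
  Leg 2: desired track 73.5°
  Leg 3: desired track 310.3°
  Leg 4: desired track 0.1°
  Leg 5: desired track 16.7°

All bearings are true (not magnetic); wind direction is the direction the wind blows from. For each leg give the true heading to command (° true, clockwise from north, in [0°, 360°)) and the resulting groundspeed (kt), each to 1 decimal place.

Leg 1: heading=37.8°, groundspeed=289.5 kt
Leg 2: heading=76.8°, groundspeed=288.1 kt
Leg 3: heading=300.6°, groundspeed=234.1 kt
Leg 4: heading=352.0°, groundspeed=270.8 kt
Leg 5: heading=10.6°, groundspeed=280.8 kt

Leg 1: desired track 40.2°; wind correction -2.4° → command heading 37.8°, groundspeed 289.5 kt
Leg 2: desired track 73.5°; wind correction +3.3° → command heading 76.8°, groundspeed 288.1 kt
Leg 3: desired track 310.3°; wind correction -9.7° → command heading 300.6°, groundspeed 234.1 kt
Leg 4: desired track 0.1°; wind correction -8.1° → command heading 352.0°, groundspeed 270.8 kt
Leg 5: desired track 16.7°; wind correction -6.1° → command heading 10.6°, groundspeed 280.8 kt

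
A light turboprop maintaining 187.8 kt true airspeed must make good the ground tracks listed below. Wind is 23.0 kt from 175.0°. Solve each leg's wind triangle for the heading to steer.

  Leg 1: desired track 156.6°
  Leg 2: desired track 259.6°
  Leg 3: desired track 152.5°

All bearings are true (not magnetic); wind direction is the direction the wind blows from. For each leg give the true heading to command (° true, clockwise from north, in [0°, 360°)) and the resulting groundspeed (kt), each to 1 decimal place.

Leg 1: desired track 156.6°; wind correction +2.2° → command heading 158.8°, groundspeed 165.8 kt
Leg 2: desired track 259.6°; wind correction -7.0° → command heading 252.6°, groundspeed 184.2 kt
Leg 3: desired track 152.5°; wind correction +2.7° → command heading 155.2°, groundspeed 166.3 kt

Leg 1: heading=158.8°, groundspeed=165.8 kt
Leg 2: heading=252.6°, groundspeed=184.2 kt
Leg 3: heading=155.2°, groundspeed=166.3 kt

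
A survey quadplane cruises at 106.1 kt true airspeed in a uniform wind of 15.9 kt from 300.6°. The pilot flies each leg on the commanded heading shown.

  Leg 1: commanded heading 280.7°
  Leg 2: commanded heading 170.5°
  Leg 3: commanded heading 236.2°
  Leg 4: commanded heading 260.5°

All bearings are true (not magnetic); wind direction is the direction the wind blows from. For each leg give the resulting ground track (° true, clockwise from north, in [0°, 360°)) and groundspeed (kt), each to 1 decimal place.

Leg 1: track=277.3°, groundspeed=91.3 kt
Leg 2: track=164.5°, groundspeed=117.0 kt
Leg 3: track=228.0°, groundspeed=100.3 kt
Leg 4: track=254.3°, groundspeed=94.5 kt

Leg 1: heading 280.7°; drift -3.4° → track 277.3°, groundspeed 91.3 kt
Leg 2: heading 170.5°; drift -6.0° → track 164.5°, groundspeed 117.0 kt
Leg 3: heading 236.2°; drift -8.2° → track 228.0°, groundspeed 100.3 kt
Leg 4: heading 260.5°; drift -6.2° → track 254.3°, groundspeed 94.5 kt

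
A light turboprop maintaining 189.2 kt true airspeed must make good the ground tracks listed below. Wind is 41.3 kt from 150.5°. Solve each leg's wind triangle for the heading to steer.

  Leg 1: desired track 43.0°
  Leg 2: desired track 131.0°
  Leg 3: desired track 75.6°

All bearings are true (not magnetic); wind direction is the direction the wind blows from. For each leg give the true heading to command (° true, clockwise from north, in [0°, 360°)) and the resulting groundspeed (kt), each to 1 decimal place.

Leg 1: heading=55.0°, groundspeed=197.5 kt
Leg 2: heading=135.2°, groundspeed=149.8 kt
Leg 3: heading=87.8°, groundspeed=174.2 kt

Leg 1: desired track 43.0°; wind correction +12.0° → command heading 55.0°, groundspeed 197.5 kt
Leg 2: desired track 131.0°; wind correction +4.2° → command heading 135.2°, groundspeed 149.8 kt
Leg 3: desired track 75.6°; wind correction +12.2° → command heading 87.8°, groundspeed 174.2 kt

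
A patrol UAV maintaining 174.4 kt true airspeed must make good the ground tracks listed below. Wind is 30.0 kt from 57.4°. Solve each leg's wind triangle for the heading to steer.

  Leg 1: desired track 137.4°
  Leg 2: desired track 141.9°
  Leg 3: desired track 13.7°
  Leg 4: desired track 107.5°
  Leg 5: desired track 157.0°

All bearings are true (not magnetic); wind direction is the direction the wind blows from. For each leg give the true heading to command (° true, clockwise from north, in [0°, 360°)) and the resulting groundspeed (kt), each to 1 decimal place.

Leg 1: desired track 137.4°; wind correction -9.8° → command heading 127.6°, groundspeed 166.7 kt
Leg 2: desired track 141.9°; wind correction -9.9° → command heading 132.0°, groundspeed 168.9 kt
Leg 3: desired track 13.7°; wind correction +6.8° → command heading 20.5°, groundspeed 151.5 kt
Leg 4: desired track 107.5°; wind correction -7.6° → command heading 99.9°, groundspeed 153.6 kt
Leg 5: desired track 157.0°; wind correction -9.8° → command heading 147.2°, groundspeed 176.9 kt

Leg 1: heading=127.6°, groundspeed=166.7 kt
Leg 2: heading=132.0°, groundspeed=168.9 kt
Leg 3: heading=20.5°, groundspeed=151.5 kt
Leg 4: heading=99.9°, groundspeed=153.6 kt
Leg 5: heading=147.2°, groundspeed=176.9 kt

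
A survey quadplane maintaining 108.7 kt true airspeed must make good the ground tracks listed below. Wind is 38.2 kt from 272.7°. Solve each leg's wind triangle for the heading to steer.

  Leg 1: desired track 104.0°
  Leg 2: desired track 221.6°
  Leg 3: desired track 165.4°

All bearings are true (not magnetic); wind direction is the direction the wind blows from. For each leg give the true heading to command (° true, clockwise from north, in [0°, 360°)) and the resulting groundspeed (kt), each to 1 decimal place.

Leg 1: heading=107.9°, groundspeed=145.9 kt
Leg 2: heading=237.5°, groundspeed=80.6 kt
Leg 3: heading=185.0°, groundspeed=113.8 kt

Leg 1: desired track 104.0°; wind correction +3.9° → command heading 107.9°, groundspeed 145.9 kt
Leg 2: desired track 221.6°; wind correction +15.9° → command heading 237.5°, groundspeed 80.6 kt
Leg 3: desired track 165.4°; wind correction +19.6° → command heading 185.0°, groundspeed 113.8 kt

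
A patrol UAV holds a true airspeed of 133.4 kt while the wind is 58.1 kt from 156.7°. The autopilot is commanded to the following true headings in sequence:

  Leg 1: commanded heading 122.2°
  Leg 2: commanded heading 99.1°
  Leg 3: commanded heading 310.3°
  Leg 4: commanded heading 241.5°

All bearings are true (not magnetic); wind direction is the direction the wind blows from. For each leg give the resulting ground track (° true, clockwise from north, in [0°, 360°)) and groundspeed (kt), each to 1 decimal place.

Leg 1: track=101.2°, groundspeed=91.6 kt
Leg 2: track=73.5°, groundspeed=113.4 kt
Leg 3: track=318.2°, groundspeed=187.2 kt
Leg 4: track=265.8°, groundspeed=140.6 kt

Leg 1: heading 122.2°; drift -21.0° → track 101.2°, groundspeed 91.6 kt
Leg 2: heading 99.1°; drift -25.6° → track 73.5°, groundspeed 113.4 kt
Leg 3: heading 310.3°; drift +7.9° → track 318.2°, groundspeed 187.2 kt
Leg 4: heading 241.5°; drift +24.3° → track 265.8°, groundspeed 140.6 kt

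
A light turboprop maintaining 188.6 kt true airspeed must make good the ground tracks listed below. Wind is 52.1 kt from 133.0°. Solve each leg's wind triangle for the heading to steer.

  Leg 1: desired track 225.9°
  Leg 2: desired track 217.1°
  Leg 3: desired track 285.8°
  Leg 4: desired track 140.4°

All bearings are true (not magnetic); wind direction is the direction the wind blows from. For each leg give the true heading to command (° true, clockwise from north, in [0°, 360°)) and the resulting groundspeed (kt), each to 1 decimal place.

Leg 1: desired track 225.9°; wind correction -16.0° → command heading 209.9°, groundspeed 183.9 kt
Leg 2: desired track 217.1°; wind correction -15.9° → command heading 201.2°, groundspeed 176.0 kt
Leg 3: desired track 285.8°; wind correction -7.3° → command heading 278.5°, groundspeed 233.4 kt
Leg 4: desired track 140.4°; wind correction -2.0° → command heading 138.4°, groundspeed 136.8 kt

Leg 1: heading=209.9°, groundspeed=183.9 kt
Leg 2: heading=201.2°, groundspeed=176.0 kt
Leg 3: heading=278.5°, groundspeed=233.4 kt
Leg 4: heading=138.4°, groundspeed=136.8 kt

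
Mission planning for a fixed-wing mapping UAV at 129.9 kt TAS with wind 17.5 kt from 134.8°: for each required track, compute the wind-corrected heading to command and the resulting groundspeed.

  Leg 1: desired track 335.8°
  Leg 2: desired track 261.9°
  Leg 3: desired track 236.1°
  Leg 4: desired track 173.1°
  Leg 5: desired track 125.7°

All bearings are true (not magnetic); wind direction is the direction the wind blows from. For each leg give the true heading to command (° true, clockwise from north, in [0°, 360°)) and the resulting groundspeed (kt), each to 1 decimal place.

Leg 1: heading=338.6°, groundspeed=146.1 kt
Leg 2: heading=255.7°, groundspeed=139.7 kt
Leg 3: heading=228.5°, groundspeed=132.2 kt
Leg 4: heading=168.3°, groundspeed=115.7 kt
Leg 5: heading=126.9°, groundspeed=112.6 kt

Leg 1: desired track 335.8°; wind correction +2.8° → command heading 338.6°, groundspeed 146.1 kt
Leg 2: desired track 261.9°; wind correction -6.2° → command heading 255.7°, groundspeed 139.7 kt
Leg 3: desired track 236.1°; wind correction -7.6° → command heading 228.5°, groundspeed 132.2 kt
Leg 4: desired track 173.1°; wind correction -4.8° → command heading 168.3°, groundspeed 115.7 kt
Leg 5: desired track 125.7°; wind correction +1.2° → command heading 126.9°, groundspeed 112.6 kt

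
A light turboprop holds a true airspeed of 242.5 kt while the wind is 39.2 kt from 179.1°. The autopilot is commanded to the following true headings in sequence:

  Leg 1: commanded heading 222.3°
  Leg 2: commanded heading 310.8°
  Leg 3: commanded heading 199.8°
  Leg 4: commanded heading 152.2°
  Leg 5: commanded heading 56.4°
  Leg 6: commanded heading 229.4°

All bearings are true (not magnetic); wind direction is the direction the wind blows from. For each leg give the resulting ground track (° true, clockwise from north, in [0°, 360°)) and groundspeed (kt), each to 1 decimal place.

Leg 1: track=229.4°, groundspeed=215.6 kt
Leg 2: track=317.0°, groundspeed=270.2 kt
Leg 3: track=203.7°, groundspeed=206.3 kt
Leg 4: track=147.3°, groundspeed=208.3 kt
Leg 5: track=49.3°, groundspeed=265.7 kt
Leg 6: track=237.3°, groundspeed=219.5 kt

Leg 1: heading 222.3°; drift +7.1° → track 229.4°, groundspeed 215.6 kt
Leg 2: heading 310.8°; drift +6.2° → track 317.0°, groundspeed 270.2 kt
Leg 3: heading 199.8°; drift +3.9° → track 203.7°, groundspeed 206.3 kt
Leg 4: heading 152.2°; drift -4.9° → track 147.3°, groundspeed 208.3 kt
Leg 5: heading 56.4°; drift -7.1° → track 49.3°, groundspeed 265.7 kt
Leg 6: heading 229.4°; drift +7.9° → track 237.3°, groundspeed 219.5 kt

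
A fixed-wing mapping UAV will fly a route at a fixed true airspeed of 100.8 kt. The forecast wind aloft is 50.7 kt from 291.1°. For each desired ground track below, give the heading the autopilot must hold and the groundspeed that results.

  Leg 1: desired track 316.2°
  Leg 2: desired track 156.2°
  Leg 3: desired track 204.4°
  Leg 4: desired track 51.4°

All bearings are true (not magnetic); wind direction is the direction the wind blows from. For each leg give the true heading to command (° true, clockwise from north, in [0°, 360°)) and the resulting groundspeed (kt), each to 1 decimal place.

Leg 1: desired track 316.2°; wind correction -12.3° → command heading 303.9°, groundspeed 52.6 kt
Leg 2: desired track 156.2°; wind correction +20.9° → command heading 177.1°, groundspeed 130.0 kt
Leg 3: desired track 204.4°; wind correction +30.1° → command heading 234.5°, groundspeed 84.3 kt
Leg 4: desired track 51.4°; wind correction -25.7° → command heading 25.7°, groundspeed 116.4 kt

Leg 1: heading=303.9°, groundspeed=52.6 kt
Leg 2: heading=177.1°, groundspeed=130.0 kt
Leg 3: heading=234.5°, groundspeed=84.3 kt
Leg 4: heading=25.7°, groundspeed=116.4 kt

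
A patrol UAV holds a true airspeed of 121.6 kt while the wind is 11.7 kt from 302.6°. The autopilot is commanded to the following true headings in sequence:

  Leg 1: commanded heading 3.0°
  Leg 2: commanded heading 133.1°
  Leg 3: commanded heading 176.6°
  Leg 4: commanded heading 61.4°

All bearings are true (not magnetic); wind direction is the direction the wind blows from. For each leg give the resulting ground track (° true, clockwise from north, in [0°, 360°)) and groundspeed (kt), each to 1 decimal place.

Leg 1: heading 3.0°; drift +5.0° → track 8.0°, groundspeed 116.3 kt
Leg 2: heading 133.1°; drift -0.9° → track 132.2°, groundspeed 133.1 kt
Leg 3: heading 176.6°; drift -4.2° → track 172.4°, groundspeed 128.8 kt
Leg 4: heading 61.4°; drift +4.6° → track 66.0°, groundspeed 127.6 kt

Leg 1: track=8.0°, groundspeed=116.3 kt
Leg 2: track=132.2°, groundspeed=133.1 kt
Leg 3: track=172.4°, groundspeed=128.8 kt
Leg 4: track=66.0°, groundspeed=127.6 kt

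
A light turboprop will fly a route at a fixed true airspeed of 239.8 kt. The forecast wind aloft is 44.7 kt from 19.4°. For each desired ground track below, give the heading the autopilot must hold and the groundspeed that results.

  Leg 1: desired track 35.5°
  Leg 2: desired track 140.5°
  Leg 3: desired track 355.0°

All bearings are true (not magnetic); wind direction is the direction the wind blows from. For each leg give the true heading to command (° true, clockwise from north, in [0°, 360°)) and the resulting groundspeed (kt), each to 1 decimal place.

Leg 1: desired track 35.5°; wind correction -3.0° → command heading 32.5°, groundspeed 196.5 kt
Leg 2: desired track 140.5°; wind correction -9.2° → command heading 131.3°, groundspeed 259.8 kt
Leg 3: desired track 355.0°; wind correction +4.4° → command heading 359.4°, groundspeed 198.4 kt

Leg 1: heading=32.5°, groundspeed=196.5 kt
Leg 2: heading=131.3°, groundspeed=259.8 kt
Leg 3: heading=359.4°, groundspeed=198.4 kt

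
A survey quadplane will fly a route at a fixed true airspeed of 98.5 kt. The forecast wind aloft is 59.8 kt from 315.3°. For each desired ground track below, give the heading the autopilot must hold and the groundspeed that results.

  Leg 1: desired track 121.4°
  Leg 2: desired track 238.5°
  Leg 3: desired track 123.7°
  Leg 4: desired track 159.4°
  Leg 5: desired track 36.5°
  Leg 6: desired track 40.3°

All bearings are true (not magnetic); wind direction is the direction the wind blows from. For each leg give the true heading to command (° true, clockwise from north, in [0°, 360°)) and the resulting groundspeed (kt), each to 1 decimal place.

Leg 1: heading=113.0°, groundspeed=155.5 kt
Leg 2: heading=274.7°, groundspeed=65.8 kt
Leg 3: heading=116.7°, groundspeed=156.3 kt
Leg 4: heading=173.8°, groundspeed=150.0 kt
Leg 5: heading=359.6°, groundspeed=69.7 kt
Leg 6: heading=3.1°, groundspeed=73.2 kt

Leg 1: desired track 121.4°; wind correction -8.4° → command heading 113.0°, groundspeed 155.5 kt
Leg 2: desired track 238.5°; wind correction +36.2° → command heading 274.7°, groundspeed 65.8 kt
Leg 3: desired track 123.7°; wind correction -7.0° → command heading 116.7°, groundspeed 156.3 kt
Leg 4: desired track 159.4°; wind correction +14.4° → command heading 173.8°, groundspeed 150.0 kt
Leg 5: desired track 36.5°; wind correction -36.9° → command heading 359.6°, groundspeed 69.7 kt
Leg 6: desired track 40.3°; wind correction -37.2° → command heading 3.1°, groundspeed 73.2 kt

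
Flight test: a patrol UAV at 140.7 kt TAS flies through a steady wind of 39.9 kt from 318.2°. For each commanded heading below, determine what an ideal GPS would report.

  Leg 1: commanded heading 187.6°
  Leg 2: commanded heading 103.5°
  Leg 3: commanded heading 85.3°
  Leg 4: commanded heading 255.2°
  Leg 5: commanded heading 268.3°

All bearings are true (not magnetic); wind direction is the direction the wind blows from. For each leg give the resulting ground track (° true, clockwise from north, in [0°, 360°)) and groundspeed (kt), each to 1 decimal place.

Leg 1: heading 187.6°; drift -10.3° → track 177.3°, groundspeed 169.4 kt
Leg 2: heading 103.5°; drift +7.5° → track 111.0°, groundspeed 175.0 kt
Leg 3: heading 85.3°; drift +10.9° → track 96.2°, groundspeed 167.8 kt
Leg 4: heading 255.2°; drift -16.2° → track 239.0°, groundspeed 127.6 kt
Leg 5: heading 268.3°; drift -14.9° → track 253.4°, groundspeed 119.0 kt

Leg 1: track=177.3°, groundspeed=169.4 kt
Leg 2: track=111.0°, groundspeed=175.0 kt
Leg 3: track=96.2°, groundspeed=167.8 kt
Leg 4: track=239.0°, groundspeed=127.6 kt
Leg 5: track=253.4°, groundspeed=119.0 kt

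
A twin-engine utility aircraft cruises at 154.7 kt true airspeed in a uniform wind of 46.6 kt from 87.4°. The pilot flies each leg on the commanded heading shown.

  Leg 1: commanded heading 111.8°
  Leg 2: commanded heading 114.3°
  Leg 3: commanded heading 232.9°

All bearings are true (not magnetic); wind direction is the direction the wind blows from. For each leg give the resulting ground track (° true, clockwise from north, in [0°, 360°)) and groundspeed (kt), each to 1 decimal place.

Leg 1: track=121.5°, groundspeed=113.9 kt
Leg 2: track=124.9°, groundspeed=115.1 kt
Leg 3: track=240.7°, groundspeed=194.9 kt

Leg 1: heading 111.8°; drift +9.7° → track 121.5°, groundspeed 113.9 kt
Leg 2: heading 114.3°; drift +10.6° → track 124.9°, groundspeed 115.1 kt
Leg 3: heading 232.9°; drift +7.8° → track 240.7°, groundspeed 194.9 kt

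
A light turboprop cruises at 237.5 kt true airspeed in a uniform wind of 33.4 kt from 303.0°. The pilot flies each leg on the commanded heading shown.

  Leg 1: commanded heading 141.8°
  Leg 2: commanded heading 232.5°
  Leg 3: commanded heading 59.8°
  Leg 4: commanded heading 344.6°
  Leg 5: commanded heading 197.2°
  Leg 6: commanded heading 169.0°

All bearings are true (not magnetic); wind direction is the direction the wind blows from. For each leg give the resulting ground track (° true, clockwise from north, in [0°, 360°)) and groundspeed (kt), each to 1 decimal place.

Leg 1: heading 141.8°; drift -2.3° → track 139.5°, groundspeed 269.3 kt
Leg 2: heading 232.5°; drift -7.9° → track 224.6°, groundspeed 228.5 kt
Leg 3: heading 59.8°; drift +6.7° → track 66.5°, groundspeed 254.3 kt
Leg 4: heading 344.6°; drift +6.0° → track 350.6°, groundspeed 213.7 kt
Leg 5: heading 197.2°; drift -7.4° → track 189.8°, groundspeed 248.7 kt
Leg 6: heading 169.0°; drift -5.3° → track 163.7°, groundspeed 261.8 kt

Leg 1: track=139.5°, groundspeed=269.3 kt
Leg 2: track=224.6°, groundspeed=228.5 kt
Leg 3: track=66.5°, groundspeed=254.3 kt
Leg 4: track=350.6°, groundspeed=213.7 kt
Leg 5: track=189.8°, groundspeed=248.7 kt
Leg 6: track=163.7°, groundspeed=261.8 kt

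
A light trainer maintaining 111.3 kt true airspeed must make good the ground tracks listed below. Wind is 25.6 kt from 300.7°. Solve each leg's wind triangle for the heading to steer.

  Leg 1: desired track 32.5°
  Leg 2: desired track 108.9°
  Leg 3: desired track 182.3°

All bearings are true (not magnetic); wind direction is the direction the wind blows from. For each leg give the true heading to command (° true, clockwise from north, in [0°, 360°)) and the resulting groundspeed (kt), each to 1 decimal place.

Leg 1: heading=19.2°, groundspeed=109.1 kt
Leg 2: heading=106.2°, groundspeed=136.2 kt
Leg 3: heading=194.0°, groundspeed=121.2 kt

Leg 1: desired track 32.5°; wind correction -13.3° → command heading 19.2°, groundspeed 109.1 kt
Leg 2: desired track 108.9°; wind correction -2.7° → command heading 106.2°, groundspeed 136.2 kt
Leg 3: desired track 182.3°; wind correction +11.7° → command heading 194.0°, groundspeed 121.2 kt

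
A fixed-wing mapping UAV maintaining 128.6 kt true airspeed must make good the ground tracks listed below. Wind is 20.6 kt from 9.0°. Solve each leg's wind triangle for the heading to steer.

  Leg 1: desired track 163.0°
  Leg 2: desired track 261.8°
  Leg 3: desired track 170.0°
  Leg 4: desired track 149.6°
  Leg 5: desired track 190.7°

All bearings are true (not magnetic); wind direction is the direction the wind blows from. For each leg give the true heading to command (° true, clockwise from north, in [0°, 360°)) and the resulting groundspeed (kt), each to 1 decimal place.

Leg 1: desired track 163.0°; wind correction -4.0° → command heading 159.0°, groundspeed 146.8 kt
Leg 2: desired track 261.8°; wind correction +8.8° → command heading 270.6°, groundspeed 133.2 kt
Leg 3: desired track 170.0°; wind correction -3.0° → command heading 167.0°, groundspeed 147.9 kt
Leg 4: desired track 149.6°; wind correction -5.8° → command heading 143.8°, groundspeed 143.9 kt
Leg 5: desired track 190.7°; wind correction +0.3° → command heading 191.0°, groundspeed 149.2 kt

Leg 1: heading=159.0°, groundspeed=146.8 kt
Leg 2: heading=270.6°, groundspeed=133.2 kt
Leg 3: heading=167.0°, groundspeed=147.9 kt
Leg 4: heading=143.8°, groundspeed=143.9 kt
Leg 5: heading=191.0°, groundspeed=149.2 kt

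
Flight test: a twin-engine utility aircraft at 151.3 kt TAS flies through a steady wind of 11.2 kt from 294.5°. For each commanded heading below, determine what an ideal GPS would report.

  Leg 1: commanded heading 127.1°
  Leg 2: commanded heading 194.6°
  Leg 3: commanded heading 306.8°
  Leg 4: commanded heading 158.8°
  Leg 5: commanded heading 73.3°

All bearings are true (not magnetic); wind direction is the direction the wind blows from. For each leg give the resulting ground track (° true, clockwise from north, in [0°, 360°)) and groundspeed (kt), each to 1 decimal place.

Leg 1: heading 127.1°; drift -0.9° → track 126.2°, groundspeed 162.2 kt
Leg 2: heading 194.6°; drift -4.1° → track 190.5°, groundspeed 153.6 kt
Leg 3: heading 306.8°; drift +1.0° → track 307.8°, groundspeed 140.4 kt
Leg 4: heading 158.8°; drift -2.8° → track 156.0°, groundspeed 159.5 kt
Leg 5: heading 73.3°; drift +2.6° → track 75.9°, groundspeed 159.9 kt

Leg 1: track=126.2°, groundspeed=162.2 kt
Leg 2: track=190.5°, groundspeed=153.6 kt
Leg 3: track=307.8°, groundspeed=140.4 kt
Leg 4: track=156.0°, groundspeed=159.5 kt
Leg 5: track=75.9°, groundspeed=159.9 kt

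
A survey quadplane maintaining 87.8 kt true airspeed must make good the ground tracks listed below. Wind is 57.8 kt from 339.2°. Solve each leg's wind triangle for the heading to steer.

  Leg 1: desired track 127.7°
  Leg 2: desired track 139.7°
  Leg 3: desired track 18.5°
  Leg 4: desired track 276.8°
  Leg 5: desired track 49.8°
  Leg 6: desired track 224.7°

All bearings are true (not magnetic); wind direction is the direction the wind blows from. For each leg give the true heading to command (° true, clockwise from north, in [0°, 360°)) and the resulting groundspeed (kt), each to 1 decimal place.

Leg 1: desired track 127.7°; wind correction -20.1° → command heading 107.6°, groundspeed 131.7 kt
Leg 2: desired track 139.7°; wind correction -12.7° → command heading 127.0°, groundspeed 140.1 kt
Leg 3: desired track 18.5°; wind correction -24.6° → command heading 353.9°, groundspeed 35.1 kt
Leg 4: desired track 276.8°; wind correction +35.7° → command heading 312.5°, groundspeed 44.5 kt
Leg 5: desired track 49.8°; wind correction -38.4° → command heading 11.4°, groundspeed 49.6 kt
Leg 6: desired track 224.7°; wind correction +36.8° → command heading 261.5°, groundspeed 94.3 kt

Leg 1: heading=107.6°, groundspeed=131.7 kt
Leg 2: heading=127.0°, groundspeed=140.1 kt
Leg 3: heading=353.9°, groundspeed=35.1 kt
Leg 4: heading=312.5°, groundspeed=44.5 kt
Leg 5: heading=11.4°, groundspeed=49.6 kt
Leg 6: heading=261.5°, groundspeed=94.3 kt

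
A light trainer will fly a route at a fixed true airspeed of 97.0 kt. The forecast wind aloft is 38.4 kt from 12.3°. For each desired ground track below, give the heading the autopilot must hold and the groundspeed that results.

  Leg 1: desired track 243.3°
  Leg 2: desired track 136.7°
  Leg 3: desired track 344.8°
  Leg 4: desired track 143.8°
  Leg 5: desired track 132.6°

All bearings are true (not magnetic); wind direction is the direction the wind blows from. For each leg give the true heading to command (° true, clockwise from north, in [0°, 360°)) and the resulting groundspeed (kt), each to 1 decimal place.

Leg 1: desired track 243.3°; wind correction +17.9° → command heading 261.2°, groundspeed 116.5 kt
Leg 2: desired track 136.7°; wind correction -19.1° → command heading 117.6°, groundspeed 113.4 kt
Leg 3: desired track 344.8°; wind correction +10.5° → command heading 355.3°, groundspeed 61.3 kt
Leg 4: desired track 143.8°; wind correction -17.2° → command heading 126.6°, groundspeed 118.1 kt
Leg 5: desired track 132.6°; wind correction -20.0° → command heading 112.6°, groundspeed 110.5 kt

Leg 1: heading=261.2°, groundspeed=116.5 kt
Leg 2: heading=117.6°, groundspeed=113.4 kt
Leg 3: heading=355.3°, groundspeed=61.3 kt
Leg 4: heading=126.6°, groundspeed=118.1 kt
Leg 5: heading=112.6°, groundspeed=110.5 kt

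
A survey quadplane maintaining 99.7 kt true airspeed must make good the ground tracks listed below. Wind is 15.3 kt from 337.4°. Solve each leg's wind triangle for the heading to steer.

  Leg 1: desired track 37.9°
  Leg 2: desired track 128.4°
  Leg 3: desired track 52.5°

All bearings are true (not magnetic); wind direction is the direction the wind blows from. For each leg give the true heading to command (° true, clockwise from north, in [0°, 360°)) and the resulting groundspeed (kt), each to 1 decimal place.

Leg 1: desired track 37.9°; wind correction -7.7° → command heading 30.2°, groundspeed 91.3 kt
Leg 2: desired track 128.4°; wind correction -4.3° → command heading 124.1°, groundspeed 112.8 kt
Leg 3: desired track 52.5°; wind correction -8.5° → command heading 44.0°, groundspeed 94.7 kt

Leg 1: heading=30.2°, groundspeed=91.3 kt
Leg 2: heading=124.1°, groundspeed=112.8 kt
Leg 3: heading=44.0°, groundspeed=94.7 kt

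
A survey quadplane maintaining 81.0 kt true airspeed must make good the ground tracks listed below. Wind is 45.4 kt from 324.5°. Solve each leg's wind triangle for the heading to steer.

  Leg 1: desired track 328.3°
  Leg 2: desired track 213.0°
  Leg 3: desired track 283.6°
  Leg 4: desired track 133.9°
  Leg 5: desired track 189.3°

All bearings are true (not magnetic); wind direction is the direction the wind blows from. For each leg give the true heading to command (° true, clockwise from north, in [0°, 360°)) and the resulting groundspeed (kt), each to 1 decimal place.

Leg 1: desired track 328.3°; wind correction -2.1° → command heading 326.2°, groundspeed 35.6 kt
Leg 2: desired track 213.0°; wind correction +31.4° → command heading 244.4°, groundspeed 85.8 kt
Leg 3: desired track 283.6°; wind correction +21.5° → command heading 305.1°, groundspeed 41.0 kt
Leg 4: desired track 133.9°; wind correction -5.9° → command heading 128.0°, groundspeed 125.2 kt
Leg 5: desired track 189.3°; wind correction +23.3° → command heading 212.6°, groundspeed 106.6 kt

Leg 1: heading=326.2°, groundspeed=35.6 kt
Leg 2: heading=244.4°, groundspeed=85.8 kt
Leg 3: heading=305.1°, groundspeed=41.0 kt
Leg 4: heading=128.0°, groundspeed=125.2 kt
Leg 5: heading=212.6°, groundspeed=106.6 kt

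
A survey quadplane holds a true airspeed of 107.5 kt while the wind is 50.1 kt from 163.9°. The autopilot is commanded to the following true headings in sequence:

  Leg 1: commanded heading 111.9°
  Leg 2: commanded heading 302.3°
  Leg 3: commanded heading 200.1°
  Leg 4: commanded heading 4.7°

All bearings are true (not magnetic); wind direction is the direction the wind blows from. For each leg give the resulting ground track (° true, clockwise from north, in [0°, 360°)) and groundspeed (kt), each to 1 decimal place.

Leg 1: heading 111.9°; drift -27.2° → track 84.7°, groundspeed 86.2 kt
Leg 2: heading 302.3°; drift +12.9° → track 315.2°, groundspeed 148.7 kt
Leg 3: heading 200.1°; drift +23.8° → track 223.9°, groundspeed 73.3 kt
Leg 4: heading 4.7°; drift -6.6° → track 358.1°, groundspeed 155.4 kt

Leg 1: track=84.7°, groundspeed=86.2 kt
Leg 2: track=315.2°, groundspeed=148.7 kt
Leg 3: track=223.9°, groundspeed=73.3 kt
Leg 4: track=358.1°, groundspeed=155.4 kt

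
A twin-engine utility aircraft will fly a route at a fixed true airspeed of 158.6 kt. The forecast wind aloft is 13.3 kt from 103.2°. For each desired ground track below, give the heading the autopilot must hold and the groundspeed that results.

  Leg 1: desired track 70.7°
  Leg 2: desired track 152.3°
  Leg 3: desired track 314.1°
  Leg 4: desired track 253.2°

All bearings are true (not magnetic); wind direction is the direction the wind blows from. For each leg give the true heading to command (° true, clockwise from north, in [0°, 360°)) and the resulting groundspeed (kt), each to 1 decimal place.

Leg 1: desired track 70.7°; wind correction +2.6° → command heading 73.3°, groundspeed 147.2 kt
Leg 2: desired track 152.3°; wind correction -3.6° → command heading 148.7°, groundspeed 149.6 kt
Leg 3: desired track 314.1°; wind correction +2.5° → command heading 316.6°, groundspeed 169.9 kt
Leg 4: desired track 253.2°; wind correction -2.4° → command heading 250.8°, groundspeed 170.0 kt

Leg 1: heading=73.3°, groundspeed=147.2 kt
Leg 2: heading=148.7°, groundspeed=149.6 kt
Leg 3: heading=316.6°, groundspeed=169.9 kt
Leg 4: heading=250.8°, groundspeed=170.0 kt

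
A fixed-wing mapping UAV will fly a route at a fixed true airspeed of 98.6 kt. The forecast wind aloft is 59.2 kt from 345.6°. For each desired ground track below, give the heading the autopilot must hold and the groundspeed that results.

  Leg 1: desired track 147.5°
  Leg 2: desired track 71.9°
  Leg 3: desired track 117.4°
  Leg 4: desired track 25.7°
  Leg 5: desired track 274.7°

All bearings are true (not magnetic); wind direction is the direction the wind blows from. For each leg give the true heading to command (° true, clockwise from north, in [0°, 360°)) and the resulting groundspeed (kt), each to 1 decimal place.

Leg 1: desired track 147.5°; wind correction -10.8° → command heading 136.7°, groundspeed 153.1 kt
Leg 2: desired track 71.9°; wind correction -36.8° → command heading 35.1°, groundspeed 75.1 kt
Leg 3: desired track 117.4°; wind correction -26.6° → command heading 90.8°, groundspeed 127.6 kt
Leg 4: desired track 25.7°; wind correction -22.8° → command heading 2.9°, groundspeed 45.6 kt
Leg 5: desired track 274.7°; wind correction +34.6° → command heading 309.3°, groundspeed 61.8 kt

Leg 1: heading=136.7°, groundspeed=153.1 kt
Leg 2: heading=35.1°, groundspeed=75.1 kt
Leg 3: heading=90.8°, groundspeed=127.6 kt
Leg 4: heading=2.9°, groundspeed=45.6 kt
Leg 5: heading=309.3°, groundspeed=61.8 kt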